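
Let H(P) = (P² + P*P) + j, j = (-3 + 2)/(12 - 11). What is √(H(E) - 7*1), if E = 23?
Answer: 5*√42 ≈ 32.404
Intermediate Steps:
j = -1 (j = -1/1 = -1*1 = -1)
H(P) = -1 + 2*P² (H(P) = (P² + P*P) - 1 = (P² + P²) - 1 = 2*P² - 1 = -1 + 2*P²)
√(H(E) - 7*1) = √((-1 + 2*23²) - 7*1) = √((-1 + 2*529) - 7) = √((-1 + 1058) - 7) = √(1057 - 7) = √1050 = 5*√42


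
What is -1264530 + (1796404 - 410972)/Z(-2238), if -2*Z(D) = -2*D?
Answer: -1415701786/1119 ≈ -1.2651e+6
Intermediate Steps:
Z(D) = D (Z(D) = -(-1)*D = D)
-1264530 + (1796404 - 410972)/Z(-2238) = -1264530 + (1796404 - 410972)/(-2238) = -1264530 + 1385432*(-1/2238) = -1264530 - 692716/1119 = -1415701786/1119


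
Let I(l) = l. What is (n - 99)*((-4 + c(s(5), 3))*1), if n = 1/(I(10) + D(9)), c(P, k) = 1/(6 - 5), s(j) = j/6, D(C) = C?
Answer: 5640/19 ≈ 296.84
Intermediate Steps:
s(j) = j/6 (s(j) = j*(⅙) = j/6)
c(P, k) = 1 (c(P, k) = 1/1 = 1)
n = 1/19 (n = 1/(10 + 9) = 1/19 ≈ 0.052632)
(n - 99)*((-4 + c(s(5), 3))*1) = (1/19 - 99)*((-4 + 1)*1) = -(-5640)/19 = -1880/19*(-3) = 5640/19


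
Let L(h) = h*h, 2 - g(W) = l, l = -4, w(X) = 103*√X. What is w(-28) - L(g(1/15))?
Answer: -36 + 206*I*√7 ≈ -36.0 + 545.02*I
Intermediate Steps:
g(W) = 6 (g(W) = 2 - 1*(-4) = 2 + 4 = 6)
L(h) = h²
w(-28) - L(g(1/15)) = 103*√(-28) - 1*6² = 103*(2*I*√7) - 1*36 = 206*I*√7 - 36 = -36 + 206*I*√7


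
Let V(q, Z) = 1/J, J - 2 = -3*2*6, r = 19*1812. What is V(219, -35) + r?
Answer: 1170551/34 ≈ 34428.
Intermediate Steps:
r = 34428
J = -34 (J = 2 - 3*2*6 = 2 - 6*6 = 2 - 36 = -34)
V(q, Z) = -1/34 (V(q, Z) = 1/(-34) = -1/34)
V(219, -35) + r = -1/34 + 34428 = 1170551/34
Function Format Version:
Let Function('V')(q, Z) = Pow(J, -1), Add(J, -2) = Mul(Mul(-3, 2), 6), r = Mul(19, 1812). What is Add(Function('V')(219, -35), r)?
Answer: Rational(1170551, 34) ≈ 34428.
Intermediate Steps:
r = 34428
J = -34 (J = Add(2, Mul(Mul(-3, 2), 6)) = Add(2, Mul(-6, 6)) = Add(2, -36) = -34)
Function('V')(q, Z) = Rational(-1, 34) (Function('V')(q, Z) = Pow(-34, -1) = Rational(-1, 34))
Add(Function('V')(219, -35), r) = Add(Rational(-1, 34), 34428) = Rational(1170551, 34)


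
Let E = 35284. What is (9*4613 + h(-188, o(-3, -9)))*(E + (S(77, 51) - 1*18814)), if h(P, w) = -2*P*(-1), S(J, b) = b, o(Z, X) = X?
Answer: 679690461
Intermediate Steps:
h(P, w) = 2*P
(9*4613 + h(-188, o(-3, -9)))*(E + (S(77, 51) - 1*18814)) = (9*4613 + 2*(-188))*(35284 + (51 - 1*18814)) = (41517 - 376)*(35284 + (51 - 18814)) = 41141*(35284 - 18763) = 41141*16521 = 679690461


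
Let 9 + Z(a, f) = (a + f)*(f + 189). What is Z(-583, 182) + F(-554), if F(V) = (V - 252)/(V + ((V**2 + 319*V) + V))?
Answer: -9602410383/64541 ≈ -1.4878e+5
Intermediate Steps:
F(V) = (-252 + V)/(V**2 + 321*V) (F(V) = (-252 + V)/(V + (V**2 + 320*V)) = (-252 + V)/(V**2 + 321*V))
Z(a, f) = -9 + (189 + f)*(a + f) (Z(a, f) = -9 + (a + f)*(f + 189) = -9 + (a + f)*(189 + f) = -9 + (189 + f)*(a + f))
Z(-583, 182) + F(-554) = (-9 + 182**2 + 189*(-583) + 189*182 - 583*182) + (-252 - 554)/((-554)*(321 - 554)) = (-9 + 33124 - 110187 + 34398 - 106106) - 1/554*(-806)/(-233) = -148780 - 1/554*(-1/233)*(-806) = -148780 - 403/64541 = -9602410383/64541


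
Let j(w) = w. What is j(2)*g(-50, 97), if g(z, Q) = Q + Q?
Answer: 388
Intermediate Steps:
g(z, Q) = 2*Q
j(2)*g(-50, 97) = 2*(2*97) = 2*194 = 388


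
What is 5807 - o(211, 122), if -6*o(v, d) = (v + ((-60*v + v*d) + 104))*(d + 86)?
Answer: 1410709/3 ≈ 4.7024e+5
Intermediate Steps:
o(v, d) = -(86 + d)*(104 - 59*v + d*v)/6 (o(v, d) = -(v + ((-60*v + v*d) + 104))*(d + 86)/6 = -(v + ((-60*v + d*v) + 104))*(86 + d)/6 = -(v + (104 - 60*v + d*v))*(86 + d)/6 = -(104 - 59*v + d*v)*(86 + d)/6 = -(86 + d)*(104 - 59*v + d*v)/6)
5807 - o(211, 122) = 5807 - (-4472/3 - 52/3*122 + (2537/3)*211 - 9/2*122*211 - ⅙*211*122²) = 5807 - (-4472/3 - 6344/3 + 535307/3 - 115839 - ⅙*211*14884) = 5807 - (-4472/3 - 6344/3 + 535307/3 - 115839 - 1570262/3) = 5807 - 1*(-1393288/3) = 5807 + 1393288/3 = 1410709/3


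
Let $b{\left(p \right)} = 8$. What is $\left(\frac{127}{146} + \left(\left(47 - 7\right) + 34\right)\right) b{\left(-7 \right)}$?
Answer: $\frac{43724}{73} \approx 598.96$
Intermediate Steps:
$\left(\frac{127}{146} + \left(\left(47 - 7\right) + 34\right)\right) b{\left(-7 \right)} = \left(\frac{127}{146} + \left(\left(47 - 7\right) + 34\right)\right) 8 = \left(127 \cdot \frac{1}{146} + \left(40 + 34\right)\right) 8 = \left(\frac{127}{146} + 74\right) 8 = \frac{10931}{146} \cdot 8 = \frac{43724}{73}$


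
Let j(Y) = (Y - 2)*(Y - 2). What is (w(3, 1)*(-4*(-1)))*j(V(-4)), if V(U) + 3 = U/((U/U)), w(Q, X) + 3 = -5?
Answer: -2592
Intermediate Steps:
w(Q, X) = -8 (w(Q, X) = -3 - 5 = -8)
V(U) = -3 + U (V(U) = -3 + U/((U/U)) = -3 + U/1 = -3 + U*1 = -3 + U)
j(Y) = (-2 + Y)**2 (j(Y) = (-2 + Y)*(-2 + Y) = (-2 + Y)**2)
(w(3, 1)*(-4*(-1)))*j(V(-4)) = (-(-32)*(-1))*(-2 + (-3 - 4))**2 = (-8*4)*(-2 - 7)**2 = -32*(-9)**2 = -32*81 = -2592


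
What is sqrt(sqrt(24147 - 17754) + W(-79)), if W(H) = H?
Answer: sqrt(-79 + sqrt(6393)) ≈ 0.97787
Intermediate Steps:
sqrt(sqrt(24147 - 17754) + W(-79)) = sqrt(sqrt(24147 - 17754) - 79) = sqrt(sqrt(6393) - 79) = sqrt(-79 + sqrt(6393))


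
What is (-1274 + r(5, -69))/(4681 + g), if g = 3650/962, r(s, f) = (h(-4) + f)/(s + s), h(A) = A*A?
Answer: -6153433/22533860 ≈ -0.27308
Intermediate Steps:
h(A) = A**2
r(s, f) = (16 + f)/(2*s) (r(s, f) = ((-4)**2 + f)/(s + s) = (16 + f)/((2*s)) = (16 + f)*(1/(2*s)) = (16 + f)/(2*s))
g = 1825/481 (g = 3650*(1/962) = 1825/481 ≈ 3.7942)
(-1274 + r(5, -69))/(4681 + g) = (-1274 + (1/2)*(16 - 69)/5)/(4681 + 1825/481) = (-1274 + (1/2)*(1/5)*(-53))/(2253386/481) = (-1274 - 53/10)*(481/2253386) = -12793/10*481/2253386 = -6153433/22533860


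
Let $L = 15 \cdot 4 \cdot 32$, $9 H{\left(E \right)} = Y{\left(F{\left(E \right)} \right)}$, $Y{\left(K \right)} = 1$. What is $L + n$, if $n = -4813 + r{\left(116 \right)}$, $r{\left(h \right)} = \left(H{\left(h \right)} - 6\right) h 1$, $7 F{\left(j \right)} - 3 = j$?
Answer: $- \frac{32185}{9} \approx -3576.1$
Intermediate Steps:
$F{\left(j \right)} = \frac{3}{7} + \frac{j}{7}$
$H{\left(E \right)} = \frac{1}{9}$ ($H{\left(E \right)} = \frac{1}{9} \cdot 1 = \frac{1}{9}$)
$r{\left(h \right)} = - \frac{53 h}{9}$ ($r{\left(h \right)} = \left(\frac{1}{9} - 6\right) h 1 = - \frac{53 h}{9}$)
$n = - \frac{49465}{9}$ ($n = -4813 - \frac{6148}{9} = - \frac{49465}{9} \approx -5496.1$)
$L = 1920$ ($L = 60 \cdot 32 = 1920$)
$L + n = 1920 - \frac{49465}{9} = - \frac{32185}{9}$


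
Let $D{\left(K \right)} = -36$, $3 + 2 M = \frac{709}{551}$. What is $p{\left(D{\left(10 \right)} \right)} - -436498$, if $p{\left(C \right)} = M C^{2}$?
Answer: $\frac{239898686}{551} \approx 4.3539 \cdot 10^{5}$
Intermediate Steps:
$M = - \frac{472}{551}$ ($M = - \frac{3}{2} + \frac{709 \cdot \frac{1}{551}}{2} = - \frac{3}{2} + \frac{1}{2} \cdot \frac{709}{551} = - \frac{3}{2} + \frac{709}{1102} = - \frac{472}{551} \approx -0.85662$)
$p{\left(C \right)} = - \frac{472 C^{2}}{551}$
$p{\left(D{\left(10 \right)} \right)} - -436498 = - \frac{472 \left(-36\right)^{2}}{551} - -436498 = \left(- \frac{472}{551}\right) 1296 + 436498 = - \frac{611712}{551} + 436498 = \frac{239898686}{551}$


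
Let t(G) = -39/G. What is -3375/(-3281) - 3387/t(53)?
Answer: 196369072/42653 ≈ 4603.9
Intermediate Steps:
-3375/(-3281) - 3387/t(53) = -3375/(-3281) - 3387/((-39/53)) = -3375*(-1/3281) - 3387/((-39*1/53)) = 3375/3281 - 3387/(-39/53) = 3375/3281 - 3387*(-53/39) = 3375/3281 + 59837/13 = 196369072/42653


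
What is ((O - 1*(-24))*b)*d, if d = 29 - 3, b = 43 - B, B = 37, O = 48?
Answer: 11232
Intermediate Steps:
b = 6 (b = 43 - 1*37 = 43 - 37 = 6)
d = 26
((O - 1*(-24))*b)*d = ((48 - 1*(-24))*6)*26 = ((48 + 24)*6)*26 = (72*6)*26 = 432*26 = 11232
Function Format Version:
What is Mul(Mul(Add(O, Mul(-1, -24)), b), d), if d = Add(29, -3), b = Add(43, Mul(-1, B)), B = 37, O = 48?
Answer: 11232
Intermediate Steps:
b = 6 (b = Add(43, Mul(-1, 37)) = Add(43, -37) = 6)
d = 26
Mul(Mul(Add(O, Mul(-1, -24)), b), d) = Mul(Mul(Add(48, Mul(-1, -24)), 6), 26) = Mul(Mul(Add(48, 24), 6), 26) = Mul(Mul(72, 6), 26) = Mul(432, 26) = 11232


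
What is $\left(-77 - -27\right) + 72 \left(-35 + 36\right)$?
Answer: $22$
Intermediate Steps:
$\left(-77 - -27\right) + 72 \left(-35 + 36\right) = \left(-77 + 27\right) + 72 \cdot 1 = -50 + 72 = 22$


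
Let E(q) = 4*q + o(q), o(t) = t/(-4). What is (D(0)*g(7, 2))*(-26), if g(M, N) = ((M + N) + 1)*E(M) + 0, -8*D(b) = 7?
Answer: 47775/8 ≈ 5971.9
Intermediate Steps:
D(b) = -7/8 (D(b) = -⅛*7 = -7/8)
o(t) = -t/4 (o(t) = t*(-¼) = -t/4)
E(q) = 15*q/4 (E(q) = 4*q - q/4 = 15*q/4)
g(M, N) = 15*M*(1 + M + N)/4 (g(M, N) = ((M + N) + 1)*(15*M/4) + 0 = (1 + M + N)*(15*M/4) + 0 = 15*M*(1 + M + N)/4 + 0 = 15*M*(1 + M + N)/4)
(D(0)*g(7, 2))*(-26) = -105*7*(1 + 7 + 2)/32*(-26) = -105*7*10/32*(-26) = -7/8*525/2*(-26) = -3675/16*(-26) = 47775/8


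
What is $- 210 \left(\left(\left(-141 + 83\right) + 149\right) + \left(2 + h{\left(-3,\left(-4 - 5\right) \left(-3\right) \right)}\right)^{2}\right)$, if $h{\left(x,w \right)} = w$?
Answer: $-195720$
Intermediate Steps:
$- 210 \left(\left(\left(-141 + 83\right) + 149\right) + \left(2 + h{\left(-3,\left(-4 - 5\right) \left(-3\right) \right)}\right)^{2}\right) = - 210 \left(\left(\left(-141 + 83\right) + 149\right) + \left(2 + \left(-4 - 5\right) \left(-3\right)\right)^{2}\right) = - 210 \left(\left(-58 + 149\right) + \left(2 - -27\right)^{2}\right) = - 210 \left(91 + \left(2 + 27\right)^{2}\right) = - 210 \left(91 + 29^{2}\right) = - 210 \left(91 + 841\right) = \left(-210\right) 932 = -195720$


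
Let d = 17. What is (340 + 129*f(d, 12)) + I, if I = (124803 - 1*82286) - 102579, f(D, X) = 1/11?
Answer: -656813/11 ≈ -59710.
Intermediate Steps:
f(D, X) = 1/11
I = -60062 (I = (124803 - 82286) - 102579 = 42517 - 102579 = -60062)
(340 + 129*f(d, 12)) + I = (340 + 129*(1/11)) - 60062 = (340 + 129/11) - 60062 = 3869/11 - 60062 = -656813/11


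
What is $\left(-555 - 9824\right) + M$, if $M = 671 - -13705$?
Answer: $3997$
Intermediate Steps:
$M = 14376$ ($M = 671 + 13705 = 14376$)
$\left(-555 - 9824\right) + M = \left(-555 - 9824\right) + 14376 = -10379 + 14376 = 3997$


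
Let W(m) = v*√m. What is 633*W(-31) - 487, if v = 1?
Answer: -487 + 633*I*√31 ≈ -487.0 + 3524.4*I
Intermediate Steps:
W(m) = √m (W(m) = 1*√m = √m)
633*W(-31) - 487 = 633*√(-31) - 487 = 633*(I*√31) - 487 = 633*I*√31 - 487 = -487 + 633*I*√31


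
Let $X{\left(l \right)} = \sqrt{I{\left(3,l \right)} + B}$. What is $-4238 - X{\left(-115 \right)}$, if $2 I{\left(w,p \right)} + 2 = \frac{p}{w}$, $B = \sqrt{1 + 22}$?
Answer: $-4238 - \frac{i \sqrt{726 - 36 \sqrt{23}}}{6} \approx -4238.0 - 3.9206 i$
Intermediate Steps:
$B = \sqrt{23} \approx 4.7958$
$I{\left(w,p \right)} = -1 + \frac{p}{2 w}$ ($I{\left(w,p \right)} = -1 + \frac{p \frac{1}{w}}{2} = -1 + \frac{p}{2 w}$)
$X{\left(l \right)} = \sqrt{-1 + \sqrt{23} + \frac{l}{6}}$ ($X{\left(l \right)} = \sqrt{\frac{\frac{l}{2} - 3}{3} + \sqrt{23}} = \sqrt{\frac{-3 + \frac{l}{2}}{3} + \sqrt{23}} = \sqrt{\left(-1 + \frac{l}{6}\right) + \sqrt{23}} = \sqrt{-1 + \sqrt{23} + \frac{l}{6}}$)
$-4238 - X{\left(-115 \right)} = -4238 - \frac{\sqrt{-36 + 6 \left(-115\right) + 36 \sqrt{23}}}{6} = -4238 - \frac{\sqrt{-36 - 690 + 36 \sqrt{23}}}{6} = -4238 - \frac{\sqrt{-726 + 36 \sqrt{23}}}{6}$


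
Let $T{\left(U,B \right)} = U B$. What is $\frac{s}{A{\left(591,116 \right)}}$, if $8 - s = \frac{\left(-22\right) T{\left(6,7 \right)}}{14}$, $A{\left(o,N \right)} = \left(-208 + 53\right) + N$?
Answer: $- \frac{74}{39} \approx -1.8974$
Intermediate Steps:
$T{\left(U,B \right)} = B U$
$A{\left(o,N \right)} = -155 + N$
$s = 74$ ($s = 8 - \frac{\left(-22\right) 7 \cdot 6}{14} = 8 - \left(-22\right) 42 \cdot \frac{1}{14} = 8 - \left(-924\right) \frac{1}{14} = 8 - -66 = 8 + 66 = 74$)
$\frac{s}{A{\left(591,116 \right)}} = \frac{74}{-155 + 116} = \frac{74}{-39} = 74 \left(- \frac{1}{39}\right) = - \frac{74}{39}$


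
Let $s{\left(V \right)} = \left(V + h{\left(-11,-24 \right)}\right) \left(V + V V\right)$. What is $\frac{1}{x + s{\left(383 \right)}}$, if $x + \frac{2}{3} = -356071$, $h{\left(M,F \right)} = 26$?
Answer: $\frac{3}{179389129} \approx 1.6723 \cdot 10^{-8}$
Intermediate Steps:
$s{\left(V \right)} = \left(26 + V\right) \left(V + V^{2}\right)$ ($s{\left(V \right)} = \left(V + 26\right) \left(V + V V\right) = \left(26 + V\right) \left(V + V^{2}\right)$)
$x = - \frac{1068215}{3}$ ($x = - \frac{2}{3} - 356071 = - \frac{1068215}{3} \approx -3.5607 \cdot 10^{5}$)
$\frac{1}{x + s{\left(383 \right)}} = \frac{1}{- \frac{1068215}{3} + 383 \left(26 + 383^{2} + 27 \cdot 383\right)} = \frac{1}{- \frac{1068215}{3} + 383 \left(26 + 146689 + 10341\right)} = \frac{1}{- \frac{1068215}{3} + 383 \cdot 157056} = \frac{1}{- \frac{1068215}{3} + 60152448} = \frac{1}{\frac{179389129}{3}} = \frac{3}{179389129}$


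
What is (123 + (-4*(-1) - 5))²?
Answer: 14884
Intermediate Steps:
(123 + (-4*(-1) - 5))² = (123 + (4 - 5))² = (123 - 1)² = 122² = 14884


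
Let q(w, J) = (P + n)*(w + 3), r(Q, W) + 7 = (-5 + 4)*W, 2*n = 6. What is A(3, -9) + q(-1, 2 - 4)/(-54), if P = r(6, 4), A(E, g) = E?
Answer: 89/27 ≈ 3.2963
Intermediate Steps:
n = 3 (n = (½)*6 = 3)
r(Q, W) = -7 - W (r(Q, W) = -7 + (-5 + 4)*W = -7 - W)
P = -11 (P = -7 - 1*4 = -7 - 4 = -11)
q(w, J) = -24 - 8*w (q(w, J) = (-11 + 3)*(w + 3) = -8*(3 + w) = -24 - 8*w)
A(3, -9) + q(-1, 2 - 4)/(-54) = 3 + (-24 - 8*(-1))/(-54) = 3 - (-24 + 8)/54 = 3 - 1/54*(-16) = 3 + 8/27 = 89/27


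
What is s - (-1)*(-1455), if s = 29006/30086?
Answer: -21873062/15043 ≈ -1454.0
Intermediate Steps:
s = 14503/15043 (s = 29006*(1/30086) = 14503/15043 ≈ 0.96410)
s - (-1)*(-1455) = 14503/15043 - (-1)*(-1455) = 14503/15043 - 1*1455 = 14503/15043 - 1455 = -21873062/15043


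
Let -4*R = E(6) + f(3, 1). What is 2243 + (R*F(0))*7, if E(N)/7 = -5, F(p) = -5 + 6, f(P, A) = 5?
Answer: 4591/2 ≈ 2295.5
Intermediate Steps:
F(p) = 1
E(N) = -35 (E(N) = 7*(-5) = -35)
R = 15/2 (R = -(-35 + 5)/4 = -1/4*(-30) = 15/2 ≈ 7.5000)
2243 + (R*F(0))*7 = 2243 + ((15/2)*1)*7 = 2243 + (15/2)*7 = 2243 + 105/2 = 4591/2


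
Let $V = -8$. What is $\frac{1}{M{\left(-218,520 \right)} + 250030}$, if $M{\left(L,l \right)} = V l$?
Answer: $\frac{1}{245870} \approx 4.0672 \cdot 10^{-6}$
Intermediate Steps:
$M{\left(L,l \right)} = - 8 l$
$\frac{1}{M{\left(-218,520 \right)} + 250030} = \frac{1}{\left(-8\right) 520 + 250030} = \frac{1}{-4160 + 250030} = \frac{1}{245870}$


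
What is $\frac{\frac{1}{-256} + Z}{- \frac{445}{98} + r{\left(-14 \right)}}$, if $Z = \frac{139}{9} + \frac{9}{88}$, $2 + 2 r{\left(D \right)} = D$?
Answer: $- \frac{19301933}{15573888} \approx -1.2394$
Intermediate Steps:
$r{\left(D \right)} = -1 + \frac{D}{2}$
$Z = \frac{12313}{792}$ ($Z = 139 \cdot \frac{1}{9} + 9 \cdot \frac{1}{88} = \frac{139}{9} + \frac{9}{88} = \frac{12313}{792} \approx 15.547$)
$\frac{\frac{1}{-256} + Z}{- \frac{445}{98} + r{\left(-14 \right)}} = \frac{\frac{1}{-256} + \frac{12313}{792}}{- \frac{445}{98} + \left(-1 + \frac{1}{2} \left(-14\right)\right)} = \frac{- \frac{1}{256} + \frac{12313}{792}}{\left(-445\right) \frac{1}{98} - 8} = \frac{393917}{25344 \left(- \frac{445}{98} - 8\right)} = \frac{393917}{25344 \left(- \frac{1229}{98}\right)} = \frac{393917}{25344} \left(- \frac{98}{1229}\right) = - \frac{19301933}{15573888}$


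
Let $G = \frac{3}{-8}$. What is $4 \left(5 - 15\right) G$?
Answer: $15$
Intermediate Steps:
$G = - \frac{3}{8}$ ($G = 3 \left(- \frac{1}{8}\right) = - \frac{3}{8} \approx -0.375$)
$4 \left(5 - 15\right) G = 4 \left(5 - 15\right) \left(- \frac{3}{8}\right) = 4 \left(-10\right) \left(- \frac{3}{8}\right) = \left(-40\right) \left(- \frac{3}{8}\right) = 15$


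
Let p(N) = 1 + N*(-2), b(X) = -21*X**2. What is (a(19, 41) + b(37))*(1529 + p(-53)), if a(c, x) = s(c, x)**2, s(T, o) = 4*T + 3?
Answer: -36823088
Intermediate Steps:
s(T, o) = 3 + 4*T
a(c, x) = (3 + 4*c)**2
p(N) = 1 - 2*N
(a(19, 41) + b(37))*(1529 + p(-53)) = ((3 + 4*19)**2 - 21*37**2)*(1529 + (1 - 2*(-53))) = ((3 + 76)**2 - 21*1369)*(1529 + (1 + 106)) = (79**2 - 28749)*(1529 + 107) = (6241 - 28749)*1636 = -22508*1636 = -36823088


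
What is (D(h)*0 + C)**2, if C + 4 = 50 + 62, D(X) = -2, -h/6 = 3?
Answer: 11664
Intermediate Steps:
h = -18 (h = -6*3 = -18)
C = 108 (C = -4 + (50 + 62) = -4 + 112 = 108)
(D(h)*0 + C)**2 = (-2*0 + 108)**2 = (0 + 108)**2 = 108**2 = 11664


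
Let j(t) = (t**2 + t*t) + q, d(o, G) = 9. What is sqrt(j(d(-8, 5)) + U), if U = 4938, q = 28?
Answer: 2*sqrt(1282) ≈ 71.610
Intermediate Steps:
j(t) = 28 + 2*t**2 (j(t) = (t**2 + t*t) + 28 = (t**2 + t**2) + 28 = 2*t**2 + 28 = 28 + 2*t**2)
sqrt(j(d(-8, 5)) + U) = sqrt((28 + 2*9**2) + 4938) = sqrt((28 + 2*81) + 4938) = sqrt((28 + 162) + 4938) = sqrt(190 + 4938) = sqrt(5128) = 2*sqrt(1282)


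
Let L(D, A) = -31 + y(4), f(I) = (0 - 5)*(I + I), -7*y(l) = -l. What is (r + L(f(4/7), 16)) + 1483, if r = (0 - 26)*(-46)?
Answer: 18540/7 ≈ 2648.6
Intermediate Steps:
y(l) = l/7 (y(l) = -(-1)*l/7 = l/7)
f(I) = -10*I
L(D, A) = -213/7 (L(D, A) = -31 + (⅐)*4 = -31 + 4/7 = -213/7)
r = 1196 (r = -26*(-46) = 1196)
(r + L(f(4/7), 16)) + 1483 = (1196 - 213/7) + 1483 = 8159/7 + 1483 = 18540/7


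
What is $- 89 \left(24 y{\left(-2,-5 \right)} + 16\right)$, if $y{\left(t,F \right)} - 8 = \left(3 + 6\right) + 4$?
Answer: $-46280$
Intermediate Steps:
$y{\left(t,F \right)} = 21$ ($y{\left(t,F \right)} = 8 + \left(\left(3 + 6\right) + 4\right) = 8 + \left(9 + 4\right) = 8 + 13 = 21$)
$- 89 \left(24 y{\left(-2,-5 \right)} + 16\right) = - 89 \left(24 \cdot 21 + 16\right) = - 89 \left(504 + 16\right) = \left(-89\right) 520 = -46280$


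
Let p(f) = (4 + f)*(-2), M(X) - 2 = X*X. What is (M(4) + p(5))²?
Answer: 0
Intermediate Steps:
M(X) = 2 + X² (M(X) = 2 + X*X = 2 + X²)
p(f) = -8 - 2*f
(M(4) + p(5))² = ((2 + 4²) + (-8 - 2*5))² = ((2 + 16) + (-8 - 10))² = (18 - 18)² = 0² = 0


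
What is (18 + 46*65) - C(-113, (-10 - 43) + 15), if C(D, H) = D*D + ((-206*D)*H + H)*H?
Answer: -33624637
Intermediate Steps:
C(D, H) = D² + H*(H - 206*D*H) (C(D, H) = D² + (-206*D*H + H)*H = D² + (H - 206*D*H)*H = D² + H*(H - 206*D*H))
(18 + 46*65) - C(-113, (-10 - 43) + 15) = (18 + 46*65) - ((-113)² + ((-10 - 43) + 15)² - 206*(-113)*((-10 - 43) + 15)²) = (18 + 2990) - (12769 + (-53 + 15)² - 206*(-113)*(-53 + 15)²) = 3008 - (12769 + (-38)² - 206*(-113)*(-38)²) = 3008 - (12769 + 1444 - 206*(-113)*1444) = 3008 - (12769 + 1444 + 33613432) = 3008 - 1*33627645 = 3008 - 33627645 = -33624637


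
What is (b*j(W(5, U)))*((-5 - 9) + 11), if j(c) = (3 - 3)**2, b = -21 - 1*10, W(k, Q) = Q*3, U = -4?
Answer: 0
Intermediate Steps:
W(k, Q) = 3*Q
b = -31 (b = -21 - 10 = -31)
j(c) = 0 (j(c) = 0**2 = 0)
(b*j(W(5, U)))*((-5 - 9) + 11) = (-31*0)*((-5 - 9) + 11) = 0*(-14 + 11) = 0*(-3) = 0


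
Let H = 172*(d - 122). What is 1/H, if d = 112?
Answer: -1/1720 ≈ -0.00058139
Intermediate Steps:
H = -1720 (H = 172*(112 - 122) = 172*(-10) = -1720)
1/H = 1/(-1720) = -1/1720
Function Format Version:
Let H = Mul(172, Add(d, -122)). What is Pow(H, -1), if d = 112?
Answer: Rational(-1, 1720) ≈ -0.00058139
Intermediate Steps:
H = -1720 (H = Mul(172, Add(112, -122)) = Mul(172, -10) = -1720)
Pow(H, -1) = Pow(-1720, -1) = Rational(-1, 1720)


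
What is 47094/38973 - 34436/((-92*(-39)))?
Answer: -97758413/11652927 ≈ -8.3892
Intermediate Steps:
47094/38973 - 34436/((-92*(-39))) = 47094*(1/38973) - 34436/3588 = 15698/12991 - 34436*1/3588 = 15698/12991 - 8609/897 = -97758413/11652927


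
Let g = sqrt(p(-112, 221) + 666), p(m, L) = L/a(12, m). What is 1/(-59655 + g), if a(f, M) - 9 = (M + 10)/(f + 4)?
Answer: -1252755/74733083771 - sqrt(330834)/74733083771 ≈ -1.6771e-5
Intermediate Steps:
a(f, M) = 9 + (10 + M)/(4 + f) (a(f, M) = 9 + (M + 10)/(f + 4) = 9 + (10 + M)/(4 + f))
p(m, L) = L/(77/8 + m/16) (p(m, L) = L/(((46 + m + 9*12)/(4 + 12))) = L/(((46 + m + 108)/16)) = L/(((154 + m)/16)) = L/(77/8 + m/16))
g = sqrt(330834)/21 (g = sqrt(16*221/(154 - 112) + 666) = sqrt(16*221/42 + 666) = sqrt(16*221*(1/42) + 666) = sqrt(1768/21 + 666) = sqrt(15754/21) = sqrt(330834)/21 ≈ 27.390)
1/(-59655 + g) = 1/(-59655 + sqrt(330834)/21)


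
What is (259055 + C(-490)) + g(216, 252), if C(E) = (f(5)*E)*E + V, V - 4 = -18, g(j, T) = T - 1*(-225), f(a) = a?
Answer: 1460018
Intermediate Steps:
g(j, T) = 225 + T (g(j, T) = T + 225 = 225 + T)
V = -14 (V = 4 - 18 = -14)
C(E) = -14 + 5*E² (C(E) = (5*E)*E - 14 = 5*E² - 14 = -14 + 5*E²)
(259055 + C(-490)) + g(216, 252) = (259055 + (-14 + 5*(-490)²)) + (225 + 252) = (259055 + (-14 + 5*240100)) + 477 = (259055 + (-14 + 1200500)) + 477 = (259055 + 1200486) + 477 = 1459541 + 477 = 1460018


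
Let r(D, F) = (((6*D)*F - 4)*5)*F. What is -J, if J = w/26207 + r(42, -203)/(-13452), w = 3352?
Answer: 340204070174/88134141 ≈ 3860.1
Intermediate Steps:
r(D, F) = F*(-20 + 30*D*F) (r(D, F) = ((6*D*F - 4)*5)*F = ((-4 + 6*D*F)*5)*F = (-20 + 30*D*F)*F = F*(-20 + 30*D*F))
J = -340204070174/88134141 (J = 3352/26207 + (10*(-203)*(-2 + 3*42*(-203)))/(-13452) = 3352*(1/26207) + (10*(-203)*(-2 - 25578))*(-1/13452) = 3352/26207 + (10*(-203)*(-25580))*(-1/13452) = 3352/26207 + 51927400*(-1/13452) = 3352/26207 - 12981850/3363 = -340204070174/88134141 ≈ -3860.1)
-J = -1*(-340204070174/88134141) = 340204070174/88134141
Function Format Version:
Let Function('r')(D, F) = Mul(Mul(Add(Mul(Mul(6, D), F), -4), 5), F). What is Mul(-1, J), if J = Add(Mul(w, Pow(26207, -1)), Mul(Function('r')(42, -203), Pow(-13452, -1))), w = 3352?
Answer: Rational(340204070174, 88134141) ≈ 3860.1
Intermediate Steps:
Function('r')(D, F) = Mul(F, Add(-20, Mul(30, D, F))) (Function('r')(D, F) = Mul(Mul(Add(Mul(6, D, F), -4), 5), F) = Mul(Mul(Add(-4, Mul(6, D, F)), 5), F) = Mul(Add(-20, Mul(30, D, F)), F) = Mul(F, Add(-20, Mul(30, D, F))))
J = Rational(-340204070174, 88134141) (J = Add(Mul(3352, Pow(26207, -1)), Mul(Mul(10, -203, Add(-2, Mul(3, 42, -203))), Pow(-13452, -1))) = Add(Mul(3352, Rational(1, 26207)), Mul(Mul(10, -203, Add(-2, -25578)), Rational(-1, 13452))) = Add(Rational(3352, 26207), Mul(Mul(10, -203, -25580), Rational(-1, 13452))) = Add(Rational(3352, 26207), Mul(51927400, Rational(-1, 13452))) = Add(Rational(3352, 26207), Rational(-12981850, 3363)) = Rational(-340204070174, 88134141) ≈ -3860.1)
Mul(-1, J) = Mul(-1, Rational(-340204070174, 88134141)) = Rational(340204070174, 88134141)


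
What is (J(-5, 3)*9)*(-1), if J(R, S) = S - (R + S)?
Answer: -45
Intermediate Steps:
J(R, S) = -R (J(R, S) = S + (-R - S) = -R)
(J(-5, 3)*9)*(-1) = (-1*(-5)*9)*(-1) = (5*9)*(-1) = 45*(-1) = -45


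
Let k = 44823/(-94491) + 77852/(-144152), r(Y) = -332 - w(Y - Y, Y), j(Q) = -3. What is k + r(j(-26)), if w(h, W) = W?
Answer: -374595713363/1135088886 ≈ -330.01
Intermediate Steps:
r(Y) = -332 - Y
k = -1151469869/1135088886 (k = 44823*(-1/94491) + 77852*(-1/144152) = -14941/31497 - 19463/36038 = -1151469869/1135088886 ≈ -1.0144)
k + r(j(-26)) = -1151469869/1135088886 + (-332 - 1*(-3)) = -1151469869/1135088886 + (-332 + 3) = -1151469869/1135088886 - 329 = -374595713363/1135088886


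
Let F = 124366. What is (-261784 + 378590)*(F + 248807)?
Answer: 43588845438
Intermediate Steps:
(-261784 + 378590)*(F + 248807) = (-261784 + 378590)*(124366 + 248807) = 116806*373173 = 43588845438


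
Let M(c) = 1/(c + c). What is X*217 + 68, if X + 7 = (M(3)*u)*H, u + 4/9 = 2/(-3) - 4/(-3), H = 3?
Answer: -12842/9 ≈ -1426.9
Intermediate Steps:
M(c) = 1/(2*c)
u = 2/9 (u = -4/9 + (2/(-3) - 4/(-3)) = -4/9 + (2*(-⅓) - 4*(-⅓)) = -4/9 + (-⅔ + 4/3) = -4/9 + ⅔ = 2/9 ≈ 0.22222)
X = -62/9 (X = -7 + (((½)/3)*(2/9))*3 = -7 + (((½)*(⅓))*(2/9))*3 = -7 + ((⅙)*(2/9))*3 = -7 + (1/27)*3 = -7 + ⅑ = -62/9 ≈ -6.8889)
X*217 + 68 = -62/9*217 + 68 = -13454/9 + 68 = -12842/9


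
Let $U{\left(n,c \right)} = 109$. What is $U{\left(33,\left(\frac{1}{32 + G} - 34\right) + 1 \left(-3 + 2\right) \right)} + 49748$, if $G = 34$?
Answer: $49857$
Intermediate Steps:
$U{\left(33,\left(\frac{1}{32 + G} - 34\right) + 1 \left(-3 + 2\right) \right)} + 49748 = 109 + 49748 = 49857$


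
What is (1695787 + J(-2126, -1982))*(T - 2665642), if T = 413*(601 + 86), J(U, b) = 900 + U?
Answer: -4036293486071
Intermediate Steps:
T = 283731 (T = 413*687 = 283731)
(1695787 + J(-2126, -1982))*(T - 2665642) = (1695787 + (900 - 2126))*(283731 - 2665642) = (1695787 - 1226)*(-2381911) = 1694561*(-2381911) = -4036293486071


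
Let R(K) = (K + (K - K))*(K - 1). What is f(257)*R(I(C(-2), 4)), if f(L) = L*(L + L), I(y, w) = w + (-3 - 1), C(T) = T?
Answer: 0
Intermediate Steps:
I(y, w) = -4 + w (I(y, w) = w - 4 = -4 + w)
f(L) = 2*L² (f(L) = L*(2*L) = 2*L²)
R(K) = K*(-1 + K) (R(K) = (K + 0)*(-1 + K) = K*(-1 + K))
f(257)*R(I(C(-2), 4)) = (2*257²)*((-4 + 4)*(-1 + (-4 + 4))) = (2*66049)*(0*(-1 + 0)) = 132098*(0*(-1)) = 132098*0 = 0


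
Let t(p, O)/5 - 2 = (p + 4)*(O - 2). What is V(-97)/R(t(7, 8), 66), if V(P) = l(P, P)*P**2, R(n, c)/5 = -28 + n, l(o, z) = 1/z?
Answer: -97/1560 ≈ -0.062180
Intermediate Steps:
t(p, O) = 10 + 5*(-2 + O)*(4 + p) (t(p, O) = 10 + 5*((p + 4)*(O - 2)) = 10 + 5*((4 + p)*(-2 + O)) = 10 + 5*((-2 + O)*(4 + p)) = 10 + 5*(-2 + O)*(4 + p))
R(n, c) = -140 + 5*n (R(n, c) = 5*(-28 + n) = -140 + 5*n)
V(P) = P (V(P) = P**2/P = P)
V(-97)/R(t(7, 8), 66) = -97/(-140 + 5*(-30 - 10*7 + 20*8 + 5*8*7)) = -97/(-140 + 5*(-30 - 70 + 160 + 280)) = -97/(-140 + 5*340) = -97/(-140 + 1700) = -97/1560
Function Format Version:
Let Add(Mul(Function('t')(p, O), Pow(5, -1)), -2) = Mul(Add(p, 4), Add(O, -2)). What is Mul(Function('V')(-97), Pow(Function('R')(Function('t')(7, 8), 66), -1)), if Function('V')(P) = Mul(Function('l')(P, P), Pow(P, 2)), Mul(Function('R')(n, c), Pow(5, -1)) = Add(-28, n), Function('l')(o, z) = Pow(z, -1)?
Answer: Rational(-97, 1560) ≈ -0.062180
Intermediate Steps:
Function('t')(p, O) = Add(10, Mul(5, Add(-2, O), Add(4, p))) (Function('t')(p, O) = Add(10, Mul(5, Mul(Add(p, 4), Add(O, -2)))) = Add(10, Mul(5, Mul(Add(4, p), Add(-2, O)))) = Add(10, Mul(5, Mul(Add(-2, O), Add(4, p)))) = Add(10, Mul(5, Add(-2, O), Add(4, p))))
Function('R')(n, c) = Add(-140, Mul(5, n)) (Function('R')(n, c) = Mul(5, Add(-28, n)) = Add(-140, Mul(5, n)))
Function('V')(P) = P (Function('V')(P) = Mul(Pow(P, -1), Pow(P, 2)) = P)
Mul(Function('V')(-97), Pow(Function('R')(Function('t')(7, 8), 66), -1)) = Mul(-97, Pow(Add(-140, Mul(5, Add(-30, Mul(-10, 7), Mul(20, 8), Mul(5, 8, 7)))), -1)) = Mul(-97, Pow(Add(-140, Mul(5, Add(-30, -70, 160, 280))), -1)) = Mul(-97, Pow(Add(-140, Mul(5, 340)), -1)) = Mul(-97, Pow(Add(-140, 1700), -1)) = Mul(-97, Pow(1560, -1)) = Mul(-97, Rational(1, 1560)) = Rational(-97, 1560)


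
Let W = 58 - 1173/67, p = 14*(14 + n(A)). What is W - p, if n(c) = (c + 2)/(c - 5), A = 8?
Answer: -40637/201 ≈ -202.17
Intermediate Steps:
n(c) = (2 + c)/(-5 + c)
p = 728/3 (p = 14*(14 + (2 + 8)/(-5 + 8)) = 14*(14 + 10/3) = 14*(52/3) = 728/3 ≈ 242.67)
W = 2713/67 (W = 58 - 1173/67 = 2713/67 ≈ 40.493)
W - p = 2713/67 - 1*728/3 = 2713/67 - 728/3 = -40637/201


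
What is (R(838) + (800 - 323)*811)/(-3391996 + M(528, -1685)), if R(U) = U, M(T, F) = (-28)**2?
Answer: -387685/3391212 ≈ -0.11432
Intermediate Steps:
M(T, F) = 784
(R(838) + (800 - 323)*811)/(-3391996 + M(528, -1685)) = (838 + (800 - 323)*811)/(-3391996 + 784) = (838 + 477*811)/(-3391212) = (838 + 386847)*(-1/3391212) = 387685*(-1/3391212) = -387685/3391212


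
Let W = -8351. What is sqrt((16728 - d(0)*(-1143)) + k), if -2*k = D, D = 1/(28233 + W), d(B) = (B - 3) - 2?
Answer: sqrt(4353371975071)/19882 ≈ 104.94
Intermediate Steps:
d(B) = -5 + B (d(B) = (-3 + B) - 2 = -5 + B)
D = 1/19882 (D = 1/(28233 - 8351) = 1/19882 ≈ 5.0297e-5)
k = -1/39764 (k = -1/2*1/19882 = -1/39764 ≈ -2.5148e-5)
sqrt((16728 - d(0)*(-1143)) + k) = sqrt((16728 - (-5 + 0)*(-1143)) - 1/39764) = sqrt((16728 - (-5)*(-1143)) - 1/39764) = sqrt((16728 - 1*5715) - 1/39764) = sqrt((16728 - 5715) - 1/39764) = sqrt(11013 - 1/39764) = sqrt(437920931/39764) = sqrt(4353371975071)/19882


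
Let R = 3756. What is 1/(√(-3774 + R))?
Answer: -I*√2/6 ≈ -0.2357*I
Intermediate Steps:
1/(√(-3774 + R)) = 1/(√(-3774 + 3756)) = 1/(√(-18)) = 1/(3*I*√2) = -I*√2/6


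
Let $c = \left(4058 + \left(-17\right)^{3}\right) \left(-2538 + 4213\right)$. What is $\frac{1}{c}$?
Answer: $- \frac{1}{1432125} \approx -6.9826 \cdot 10^{-7}$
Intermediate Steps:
$c = -1432125$ ($c = \left(4058 - 4913\right) 1675 = \left(-855\right) 1675 = -1432125$)
$\frac{1}{c} = \frac{1}{-1432125} = - \frac{1}{1432125}$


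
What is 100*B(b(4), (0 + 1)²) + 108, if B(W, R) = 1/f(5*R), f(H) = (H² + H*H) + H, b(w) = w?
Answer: 1208/11 ≈ 109.82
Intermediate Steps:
f(H) = H + 2*H² (f(H) = (H² + H²) + H = 2*H² + H = H + 2*H²)
B(W, R) = 1/(5*R*(1 + 10*R)) (B(W, R) = 1/((5*R)*(1 + 2*(5*R))) = 1/((5*R)*(1 + 10*R)) = 1/(5*R*(1 + 10*R)))
100*B(b(4), (0 + 1)²) + 108 = 100*(1/(5*((0 + 1)²)*(1 + 10*(0 + 1)²))) + 108 = 100*(1/(5*(1²)*(1 + 10*1²))) + 108 = 100*((⅕)/(1*(1 + 10*1))) + 108 = 100*((⅕)*1/(1 + 10)) + 108 = 100*((⅕)*1/11) + 108 = 100*((⅕)*1*(1/11)) + 108 = 100*(1/55) + 108 = 20/11 + 108 = 1208/11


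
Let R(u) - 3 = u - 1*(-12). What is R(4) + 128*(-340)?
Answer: -43501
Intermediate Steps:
R(u) = 15 + u (R(u) = 3 + (u - 1*(-12)) = 3 + (u + 12) = 3 + (12 + u) = 15 + u)
R(4) + 128*(-340) = (15 + 4) + 128*(-340) = 19 - 43520 = -43501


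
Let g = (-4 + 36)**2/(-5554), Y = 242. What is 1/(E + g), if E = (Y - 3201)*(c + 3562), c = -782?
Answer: -2777/22843658052 ≈ -1.2157e-7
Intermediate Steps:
E = -8226020 (E = (242 - 3201)*(-782 + 3562) = -2959*2780 = -8226020)
g = -512/2777 (g = 32**2*(-1/5554) = 1024*(-1/5554) = -512/2777 ≈ -0.18437)
1/(E + g) = 1/(-8226020 - 512/2777) = 1/(-22843658052/2777) = -2777/22843658052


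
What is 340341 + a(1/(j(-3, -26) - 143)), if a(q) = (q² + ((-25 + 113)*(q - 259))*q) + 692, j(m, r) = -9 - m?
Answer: 7574669730/22201 ≈ 3.4119e+5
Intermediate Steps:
a(q) = 692 + q² + q*(-22792 + 88*q) (a(q) = (q² + (88*(-259 + q))*q) + 692 = (q² + (-22792 + 88*q)*q) + 692 = (q² + q*(-22792 + 88*q)) + 692 = 692 + q² + q*(-22792 + 88*q))
340341 + a(1/(j(-3, -26) - 143)) = 340341 + (692 - 22792/((-9 - 1*(-3)) - 143) + 89*(1/((-9 - 1*(-3)) - 143))²) = 340341 + (692 - 22792/((-9 + 3) - 143) + 89*(1/((-9 + 3) - 143))²) = 340341 + (692 - 22792/(-6 - 143) + 89*(1/(-6 - 143))²) = 340341 + (692 - 22792/(-149) + 89*(1/(-149))²) = 340341 + (692 - 22792*(-1/149) + 89*(-1/149)²) = 340341 + (692 + 22792/149 + 89*(1/22201)) = 340341 + (692 + 22792/149 + 89/22201) = 340341 + 18759189/22201 = 7574669730/22201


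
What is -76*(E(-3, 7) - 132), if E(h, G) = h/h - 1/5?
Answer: 49856/5 ≈ 9971.2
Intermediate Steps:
E(h, G) = 4/5 (E(h, G) = 1 - 1*1/5 = 1 - 1/5 = 4/5)
-76*(E(-3, 7) - 132) = -76*(4/5 - 132) = -76*(-656/5) = 49856/5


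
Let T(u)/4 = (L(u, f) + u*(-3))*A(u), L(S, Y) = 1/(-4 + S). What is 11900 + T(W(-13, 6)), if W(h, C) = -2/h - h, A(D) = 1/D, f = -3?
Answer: 241909588/20349 ≈ 11888.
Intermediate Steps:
A(D) = 1/D
W(h, C) = -h - 2/h
T(u) = 4*(1/(-4 + u) - 3*u)/u (T(u) = 4*((1/(-4 + u) + u*(-3))/u) = 4*((1/(-4 + u) - 3*u)/u) = 4*(1/(-4 + u) - 3*u)/u)
11900 + T(W(-13, 6)) = 11900 + 4*(1 - 3*(-1*(-13) - 2/(-13))*(-4 + (-1*(-13) - 2/(-13))))/((-1*(-13) - 2/(-13))*(-4 + (-1*(-13) - 2/(-13)))) = 11900 + 4*(1 - 3*(13 - 2*(-1/13))*(-4 + (13 - 2*(-1/13))))/((13 - 2*(-1/13))*(-4 + (13 - 2*(-1/13)))) = 11900 + 4*(1 - 3*(13 + 2/13)*(-4 + (13 + 2/13)))/((13 + 2/13)*(-4 + (13 + 2/13))) = 11900 + 4*(1 - 3*171/13*(-4 + 171/13))/((171/13)*(-4 + 171/13)) = 11900 + 4*(13/171)*(1 - 3*171/13*119/13)/(119/13) = 11900 + 4*(13/171)*(13/119)*(1 - 61047/169) = 11900 + 4*(13/171)*(13/119)*(-60878/169) = 11900 - 243512/20349 = 241909588/20349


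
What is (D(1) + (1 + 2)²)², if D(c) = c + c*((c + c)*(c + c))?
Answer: 196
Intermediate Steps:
D(c) = c + 4*c³ (D(c) = c + c*((2*c)*(2*c)) = c + c*(4*c²) = c + 4*c³)
(D(1) + (1 + 2)²)² = ((1 + 4*1³) + (1 + 2)²)² = ((1 + 4*1) + 3²)² = ((1 + 4) + 9)² = (5 + 9)² = 14² = 196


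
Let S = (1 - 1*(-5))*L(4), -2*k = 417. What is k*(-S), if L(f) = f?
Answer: 5004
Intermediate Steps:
k = -417/2 (k = -½*417 = -417/2 ≈ -208.50)
S = 24 (S = (1 - 1*(-5))*4 = (1 + 5)*4 = 6*4 = 24)
k*(-S) = -(-417)*24/2 = -417/2*(-24) = 5004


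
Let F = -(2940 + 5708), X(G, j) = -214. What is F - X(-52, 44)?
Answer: -8434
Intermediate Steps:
F = -8648 (F = -1*8648 = -8648)
F - X(-52, 44) = -8648 - 1*(-214) = -8648 + 214 = -8434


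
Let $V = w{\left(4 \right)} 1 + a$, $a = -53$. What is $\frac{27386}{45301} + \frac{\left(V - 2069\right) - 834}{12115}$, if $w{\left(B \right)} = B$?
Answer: $\frac{198052838}{548821615} \approx 0.36087$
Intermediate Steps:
$V = -49$ ($V = 4 \cdot 1 - 53 = 4 - 53 = -49$)
$\frac{27386}{45301} + \frac{\left(V - 2069\right) - 834}{12115} = \frac{27386}{45301} + \frac{\left(-49 - 2069\right) - 834}{12115} = 27386 \cdot \frac{1}{45301} + \left(-2118 - 834\right) \frac{1}{12115} = \frac{27386}{45301} - \frac{2952}{12115} = \frac{198052838}{548821615}$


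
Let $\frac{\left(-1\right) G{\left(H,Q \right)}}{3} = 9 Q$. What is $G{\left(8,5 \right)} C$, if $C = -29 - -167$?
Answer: $-18630$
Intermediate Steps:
$C = 138$ ($C = -29 + 167 = 138$)
$G{\left(H,Q \right)} = - 27 Q$ ($G{\left(H,Q \right)} = - 3 \cdot 9 Q = - 27 Q$)
$G{\left(8,5 \right)} C = \left(-27\right) 5 \cdot 138 = \left(-135\right) 138 = -18630$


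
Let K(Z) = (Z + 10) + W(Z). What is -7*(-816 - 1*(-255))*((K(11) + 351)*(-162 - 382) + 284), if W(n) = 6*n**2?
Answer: -2344528956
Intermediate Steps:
K(Z) = 10 + Z + 6*Z**2 (K(Z) = (Z + 10) + 6*Z**2 = (10 + Z) + 6*Z**2 = 10 + Z + 6*Z**2)
-7*(-816 - 1*(-255))*((K(11) + 351)*(-162 - 382) + 284) = -7*(-816 - 1*(-255))*(((10 + 11 + 6*11**2) + 351)*(-162 - 382) + 284) = -7*(-816 + 255)*(((10 + 11 + 6*121) + 351)*(-544) + 284) = -(-3927)*(((10 + 11 + 726) + 351)*(-544) + 284) = -(-3927)*((747 + 351)*(-544) + 284) = -(-3927)*(1098*(-544) + 284) = -(-3927)*(-597312 + 284) = -(-3927)*(-597028) = -7*334932708 = -2344528956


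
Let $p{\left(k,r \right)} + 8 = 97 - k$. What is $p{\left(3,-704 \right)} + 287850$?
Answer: $287936$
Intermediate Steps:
$p{\left(k,r \right)} = 89 - k$ ($p{\left(k,r \right)} = -8 - \left(-97 + k\right) = 89 - k$)
$p{\left(3,-704 \right)} + 287850 = \left(89 - 3\right) + 287850 = 86 + 287850 = 287936$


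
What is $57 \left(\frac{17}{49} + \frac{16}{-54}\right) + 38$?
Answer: $\frac{18031}{441} \approx 40.887$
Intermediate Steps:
$57 \left(\frac{17}{49} + \frac{16}{-54}\right) + 38 = 57 \left(17 \cdot \frac{1}{49} + 16 \left(- \frac{1}{54}\right)\right) + 38 = 57 \left(\frac{17}{49} - \frac{8}{27}\right) + 38 = 57 \cdot \frac{67}{1323} + 38 = \frac{1273}{441} + 38 = \frac{18031}{441}$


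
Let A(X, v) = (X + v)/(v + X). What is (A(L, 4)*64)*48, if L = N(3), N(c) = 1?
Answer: 3072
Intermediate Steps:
L = 1
A(X, v) = 1 (A(X, v) = (X + v)/(X + v) = 1)
(A(L, 4)*64)*48 = (1*64)*48 = 64*48 = 3072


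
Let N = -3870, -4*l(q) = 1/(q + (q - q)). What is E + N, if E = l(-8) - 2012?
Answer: -188223/32 ≈ -5882.0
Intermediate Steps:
l(q) = -1/(4*q) (l(q) = -1/(4*(q + (q - q))) = -1/(4*(q + 0)) = -1/(4*q))
E = -64383/32 (E = -¼/(-8) - 2012 = -¼*(-⅛) - 2012 = 1/32 - 2012 = -64383/32 ≈ -2012.0)
E + N = -64383/32 - 3870 = -188223/32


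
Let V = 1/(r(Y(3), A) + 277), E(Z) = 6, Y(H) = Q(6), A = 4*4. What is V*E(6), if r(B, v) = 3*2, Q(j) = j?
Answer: 6/283 ≈ 0.021201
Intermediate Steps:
A = 16
Y(H) = 6
r(B, v) = 6
V = 1/283 (V = 1/(6 + 277) = 1/283 ≈ 0.0035336)
V*E(6) = (1/283)*6 = 6/283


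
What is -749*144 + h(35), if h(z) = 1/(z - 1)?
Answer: -3667103/34 ≈ -1.0786e+5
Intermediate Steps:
h(z) = 1/(-1 + z)
-749*144 + h(35) = -749*144 + 1/(-1 + 35) = -107856 + 1/34 = -3667103/34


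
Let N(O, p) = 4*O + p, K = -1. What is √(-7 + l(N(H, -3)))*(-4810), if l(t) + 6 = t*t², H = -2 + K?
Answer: -105820*I*√7 ≈ -2.7997e+5*I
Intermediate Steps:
H = -3 (H = -2 - 1 = -3)
N(O, p) = p + 4*O
l(t) = -6 + t³ (l(t) = -6 + t*t² = -6 + t³)
√(-7 + l(N(H, -3)))*(-4810) = √(-7 + (-6 + (-3 + 4*(-3))³))*(-4810) = √(-7 + (-6 + (-3 - 12)³))*(-4810) = √(-7 + (-6 + (-15)³))*(-4810) = √(-7 + (-6 - 3375))*(-4810) = √(-7 - 3381)*(-4810) = √(-3388)*(-4810) = (22*I*√7)*(-4810) = -105820*I*√7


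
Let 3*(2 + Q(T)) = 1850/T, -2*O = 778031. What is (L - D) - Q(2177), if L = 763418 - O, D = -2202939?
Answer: 43827898019/13062 ≈ 3.3554e+6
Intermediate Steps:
O = -778031/2 (O = -½*778031 = -778031/2 ≈ -3.8902e+5)
Q(T) = -2 + 1850/(3*T) (Q(T) = -2 + (1850/T)/3 = -2 + 1850/(3*T))
L = 2304867/2 (L = 763418 - 1*(-778031/2) = 763418 + 778031/2 = 2304867/2 ≈ 1.1524e+6)
(L - D) - Q(2177) = (2304867/2 - 1*(-2202939)) - (-2 + (1850/3)/2177) = (2304867/2 + 2202939) - (-2 + (1850/3)*(1/2177)) = 6710745/2 - (-2 + 1850/6531) = 6710745/2 - 1*(-11212/6531) = 6710745/2 + 11212/6531 = 43827898019/13062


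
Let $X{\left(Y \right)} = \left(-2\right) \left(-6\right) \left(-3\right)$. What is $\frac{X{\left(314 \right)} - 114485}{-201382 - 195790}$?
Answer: $\frac{114521}{397172} \approx 0.28834$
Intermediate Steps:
$X{\left(Y \right)} = -36$ ($X{\left(Y \right)} = 12 \left(-3\right) = -36$)
$\frac{X{\left(314 \right)} - 114485}{-201382 - 195790} = \frac{-36 - 114485}{-201382 - 195790} = - \frac{114521}{-397172} = \left(-114521\right) \left(- \frac{1}{397172}\right) = \frac{114521}{397172}$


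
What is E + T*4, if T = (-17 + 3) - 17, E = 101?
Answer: -23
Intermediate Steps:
T = -31 (T = -14 - 17 = -31)
E + T*4 = 101 - 31*4 = 101 - 124 = -23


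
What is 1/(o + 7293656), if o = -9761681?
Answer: -1/2468025 ≈ -4.0518e-7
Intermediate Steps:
1/(o + 7293656) = 1/(-9761681 + 7293656) = 1/(-2468025) = -1/2468025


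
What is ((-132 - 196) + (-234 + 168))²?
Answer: 155236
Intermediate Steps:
((-132 - 196) + (-234 + 168))² = (-328 - 66)² = (-394)² = 155236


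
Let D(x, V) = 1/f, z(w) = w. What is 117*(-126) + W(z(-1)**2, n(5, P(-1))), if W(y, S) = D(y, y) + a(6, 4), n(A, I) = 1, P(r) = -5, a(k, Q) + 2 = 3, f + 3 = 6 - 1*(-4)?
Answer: -103186/7 ≈ -14741.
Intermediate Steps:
f = 7 (f = -3 + (6 - 1*(-4)) = -3 + (6 + 4) = -3 + 10 = 7)
a(k, Q) = 1 (a(k, Q) = -2 + 3 = 1)
D(x, V) = 1/7
W(y, S) = 8/7 (W(y, S) = 1/7 + 1 = 8/7)
117*(-126) + W(z(-1)**2, n(5, P(-1))) = 117*(-126) + 8/7 = -14742 + 8/7 = -103186/7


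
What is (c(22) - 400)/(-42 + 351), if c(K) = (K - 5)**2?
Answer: -37/103 ≈ -0.35922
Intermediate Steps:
c(K) = (-5 + K)**2
(c(22) - 400)/(-42 + 351) = ((-5 + 22)**2 - 400)/(-42 + 351) = (17**2 - 400)/309 = (289 - 400)*(1/309) = -111*1/309 = -37/103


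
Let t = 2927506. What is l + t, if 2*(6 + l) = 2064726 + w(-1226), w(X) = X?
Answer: 3959250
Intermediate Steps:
l = 1031744 (l = -6 + (2064726 - 1226)/2 = -6 + (½)*2063500 = -6 + 1031750 = 1031744)
l + t = 1031744 + 2927506 = 3959250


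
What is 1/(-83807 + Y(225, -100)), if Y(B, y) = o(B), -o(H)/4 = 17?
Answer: -1/83875 ≈ -1.1923e-5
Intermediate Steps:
o(H) = -68 (o(H) = -4*17 = -68)
Y(B, y) = -68
1/(-83807 + Y(225, -100)) = 1/(-83807 - 68) = 1/(-83875) = -1/83875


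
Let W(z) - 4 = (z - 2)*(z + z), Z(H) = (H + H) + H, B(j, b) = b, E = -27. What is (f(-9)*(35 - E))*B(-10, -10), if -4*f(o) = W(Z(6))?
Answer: 89900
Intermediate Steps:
Z(H) = 3*H (Z(H) = 2*H + H = 3*H)
W(z) = 4 + 2*z*(-2 + z) (W(z) = 4 + (z - 2)*(z + z) = 4 + (-2 + z)*(2*z) = 4 + 2*z*(-2 + z))
f(o) = -145 (f(o) = -(4 - 12*6 + 2*(3*6)²)/4 = -(4 - 4*18 + 2*18²)/4 = -(4 - 72 + 2*324)/4 = -(4 - 72 + 648)/4 = -¼*580 = -145)
(f(-9)*(35 - E))*B(-10, -10) = -145*(35 - 1*(-27))*(-10) = -145*(35 + 27)*(-10) = -145*62*(-10) = -8990*(-10) = 89900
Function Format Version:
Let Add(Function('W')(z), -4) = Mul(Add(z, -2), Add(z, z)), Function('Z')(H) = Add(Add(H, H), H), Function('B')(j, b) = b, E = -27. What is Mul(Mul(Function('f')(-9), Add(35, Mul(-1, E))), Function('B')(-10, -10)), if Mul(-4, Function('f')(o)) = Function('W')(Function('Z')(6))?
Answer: 89900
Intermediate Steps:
Function('Z')(H) = Mul(3, H) (Function('Z')(H) = Add(Mul(2, H), H) = Mul(3, H))
Function('W')(z) = Add(4, Mul(2, z, Add(-2, z))) (Function('W')(z) = Add(4, Mul(Add(z, -2), Add(z, z))) = Add(4, Mul(Add(-2, z), Mul(2, z))) = Add(4, Mul(2, z, Add(-2, z))))
Function('f')(o) = -145 (Function('f')(o) = Mul(Rational(-1, 4), Add(4, Mul(-4, Mul(3, 6)), Mul(2, Pow(Mul(3, 6), 2)))) = Mul(Rational(-1, 4), Add(4, Mul(-4, 18), Mul(2, Pow(18, 2)))) = Mul(Rational(-1, 4), Add(4, -72, Mul(2, 324))) = Mul(Rational(-1, 4), Add(4, -72, 648)) = Mul(Rational(-1, 4), 580) = -145)
Mul(Mul(Function('f')(-9), Add(35, Mul(-1, E))), Function('B')(-10, -10)) = Mul(Mul(-145, Add(35, Mul(-1, -27))), -10) = Mul(Mul(-145, Add(35, 27)), -10) = Mul(Mul(-145, 62), -10) = Mul(-8990, -10) = 89900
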